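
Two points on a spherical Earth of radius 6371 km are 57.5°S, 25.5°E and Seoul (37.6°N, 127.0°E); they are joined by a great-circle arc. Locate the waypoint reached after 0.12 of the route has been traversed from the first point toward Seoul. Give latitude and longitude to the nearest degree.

≈ 51°S, 49°E

From cos δ = sin φ₁ sin φ₂ + cos φ₁ cos φ₂ cos Δλ, the central angle is δ ≈ 2.214 rad (126.8°).
Interpolate at f = 0.12 with slerp weights a = sin((1−f)δ)/sin δ ≈ 1.162, b = sin(fδ)/sin δ ≈ 0.328.
p = a·p₁ + b·p₂ ≈ (0.407, 0.476, -0.780); φ = arcsin(p_z) ≈ -51.22°, λ = atan2(p_y, p_x) ≈ 49.49°.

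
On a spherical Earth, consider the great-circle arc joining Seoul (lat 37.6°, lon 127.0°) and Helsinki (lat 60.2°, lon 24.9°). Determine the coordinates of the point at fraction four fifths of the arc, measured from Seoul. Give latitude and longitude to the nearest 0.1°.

Write both endpoints as unit vectors p₁, p₂ with components (cos φ cos λ, cos φ sin λ, sin φ).
The central angle between the endpoints is δ = arccos(p₁·p₂) ≈ 1.107 rad (63.5°).
Interpolate at f = 4/5 with slerp weights a = sin((1−f)δ)/sin δ ≈ 0.246, b = sin(fδ)/sin δ ≈ 0.866.
p = a·p₁ + b·p₂ ≈ (0.273, 0.337, 0.901); φ = arcsin(p_z) ≈ 64.31°, λ = atan2(p_y, p_x) ≈ 50.93°.

≈ lat 64.3°, lon 50.9°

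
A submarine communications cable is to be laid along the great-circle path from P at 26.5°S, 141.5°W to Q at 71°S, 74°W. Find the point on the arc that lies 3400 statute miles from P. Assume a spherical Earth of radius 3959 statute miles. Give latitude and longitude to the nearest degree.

Write both endpoints as unit vectors p₁, p₂ with components (cos φ cos λ, cos φ sin λ, sin φ).
The central angle between the endpoints is δ = arccos(p₁·p₂) ≈ 1.008 rad (57.8°). The total great-circle distance is δ·R ≈ 1.008 × 3959 ≈ 3991 mi, so the target fraction is f = 3400/3991 ≈ 0.852.
Interpolate at f ≈ 0.852 with slerp weights a = sin((1−f)δ)/sin δ ≈ 0.176, b = sin(fδ)/sin δ ≈ 0.895.
p = a·p₁ + b·p₂ ≈ (-0.043, -0.378, -0.925); φ = arcsin(p_z) ≈ -67.63°, λ = atan2(p_y, p_x) ≈ -96.48°.

≈ 68°S, 96°W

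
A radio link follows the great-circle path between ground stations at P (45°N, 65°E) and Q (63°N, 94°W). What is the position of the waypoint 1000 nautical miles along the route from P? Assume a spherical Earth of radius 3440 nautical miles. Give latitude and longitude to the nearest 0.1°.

≈ (61.3°N, 59.1°E)

Write both endpoints as unit vectors p₁, p₂ with components (cos φ cos λ, cos φ sin λ, sin φ).
The central angle between the endpoints is δ = arccos(p₁·p₂) ≈ 1.234 rad (70.7°). The total great-circle distance is δ·R ≈ 1.234 × 3440 ≈ 4245 nmi, so the target fraction is f = 1000/4245 ≈ 0.236.
Interpolate at f ≈ 0.236 with slerp weights a = sin((1−f)δ)/sin δ ≈ 0.858, b = sin(fδ)/sin δ ≈ 0.304.
p = a·p₁ + b·p₂ ≈ (0.247, 0.412, 0.877); φ = arcsin(p_z) ≈ 61.29°, λ = atan2(p_y, p_x) ≈ 59.10°.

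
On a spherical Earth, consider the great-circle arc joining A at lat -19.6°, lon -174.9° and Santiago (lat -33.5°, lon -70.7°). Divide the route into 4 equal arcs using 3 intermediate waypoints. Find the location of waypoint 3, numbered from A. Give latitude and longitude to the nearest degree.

The haversine formula gives a central angle δ ≈ 1.578 rad (90.4°) between the endpoints.
Interpolate at f = 3/4 with slerp weights a = sin((1−f)δ)/sin δ ≈ 0.384, b = sin(fδ)/sin δ ≈ 0.926.
p = a·p₁ + b·p₂ ≈ (-0.105, -0.761, -0.640); φ = arcsin(p_z) ≈ -39.80°, λ = atan2(p_y, p_x) ≈ -97.89°.

≈ lat -40°, lon -98°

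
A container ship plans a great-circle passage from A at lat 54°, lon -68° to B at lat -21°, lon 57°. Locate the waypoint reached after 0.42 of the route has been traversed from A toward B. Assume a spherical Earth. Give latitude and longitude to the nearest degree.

≈ lat 38°, lon 10°

Write both endpoints as unit vectors p₁, p₂ with components (cos φ cos λ, cos φ sin λ, sin φ).
The central angle between the endpoints is δ = arccos(p₁·p₂) ≈ 2.220 rad (127.2°).
Interpolate at f = 0.42 with slerp weights a = sin((1−f)δ)/sin δ ≈ 1.206, b = sin(fδ)/sin δ ≈ 1.008.
p = a·p₁ + b·p₂ ≈ (0.778, 0.132, 0.614); φ = arcsin(p_z) ≈ 37.88°, λ = atan2(p_y, p_x) ≈ 9.66°.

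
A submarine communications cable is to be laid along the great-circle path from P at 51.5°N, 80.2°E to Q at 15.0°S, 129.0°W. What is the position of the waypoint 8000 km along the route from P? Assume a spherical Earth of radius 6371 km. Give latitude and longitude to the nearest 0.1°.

≈ 42.3°N, 161.7°W

Write both endpoints as unit vectors p₁, p₂ with components (cos φ cos λ, cos φ sin λ, sin φ).
The central angle between the endpoints is δ = arccos(p₁·p₂) ≈ 2.385 rad (136.7°). The total great-circle distance is δ·R ≈ 2.385 × 6371 ≈ 15197 km, so the target fraction is f = 8000/15197 ≈ 0.526.
Interpolate at f ≈ 0.526 with slerp weights a = sin((1−f)δ)/sin δ ≈ 1.318, b = sin(fδ)/sin δ ≈ 1.386.
p = a·p₁ + b·p₂ ≈ (-0.703, -0.232, 0.673); φ = arcsin(p_z) ≈ 42.28°, λ = atan2(p_y, p_x) ≈ -161.75°.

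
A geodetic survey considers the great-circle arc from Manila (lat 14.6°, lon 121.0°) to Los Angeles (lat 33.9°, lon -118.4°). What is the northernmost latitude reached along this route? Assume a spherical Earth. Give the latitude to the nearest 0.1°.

≈ 44.1°

The great circle lies in the plane with unit normal n̂ = (p₁ × p₂)/|p₁ × p₂|.
Here n̂_z ≈ +0.718; the vertex latitude is φ_max = arccos|n̂_z| ≈ 44.1°.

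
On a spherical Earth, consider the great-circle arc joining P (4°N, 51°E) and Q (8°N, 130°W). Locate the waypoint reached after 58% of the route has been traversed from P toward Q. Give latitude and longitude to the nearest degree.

Write both endpoints as unit vectors p₁, p₂ with components (cos φ cos λ, cos φ sin λ, sin φ).
The central angle between the endpoints is δ = arccos(p₁·p₂) ≈ 2.931 rad (168.0°).
Interpolate at f = 0.58 with slerp weights a = sin((1−f)δ)/sin δ ≈ 4.520, b = sin(fδ)/sin δ ≈ 4.753.
p = a·p₁ + b·p₂ ≈ (-0.188, -0.102, 0.977); φ = arcsin(p_z) ≈ 77.64°, λ = atan2(p_y, p_x) ≈ -151.56°.

≈ (78°N, 152°W)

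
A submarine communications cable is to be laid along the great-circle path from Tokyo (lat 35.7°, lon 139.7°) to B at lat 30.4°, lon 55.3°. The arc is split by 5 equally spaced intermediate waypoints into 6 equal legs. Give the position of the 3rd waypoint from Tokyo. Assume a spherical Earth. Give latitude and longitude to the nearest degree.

≈ lat 41°, lon 96°

Convert each endpoint to a unit vector on the sphere (x = cos φ cos λ, y = cos φ sin λ, z = sin φ).
The central angle between the endpoints is δ = arccos(p₁·p₂) ≈ 1.199 rad (68.7°).
Interpolate at f = 3/6 with slerp weights a = sin((1−f)δ)/sin δ ≈ 0.606, b = sin(fδ)/sin δ ≈ 0.606.
p = a·p₁ + b·p₂ ≈ (-0.078, 0.747, 0.660); φ = arcsin(p_z) ≈ 41.28°, λ = atan2(p_y, p_x) ≈ 95.94°.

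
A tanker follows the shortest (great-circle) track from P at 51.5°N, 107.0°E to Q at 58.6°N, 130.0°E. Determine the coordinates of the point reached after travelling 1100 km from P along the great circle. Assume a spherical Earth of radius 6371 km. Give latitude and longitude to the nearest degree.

The haversine formula gives a central angle δ ≈ 0.259 rad (14.9°) between the endpoints. The total great-circle distance is δ·R ≈ 0.259 × 6371 ≈ 1653 km, so the target fraction is f = 1100/1653 ≈ 0.666.
Interpolate at f ≈ 0.666 with slerp weights a = sin((1−f)δ)/sin δ ≈ 0.338, b = sin(fδ)/sin δ ≈ 0.670.
p = a·p₁ + b·p₂ ≈ (-0.286, 0.468, 0.836); φ = arcsin(p_z) ≈ 56.72°, λ = atan2(p_y, p_x) ≈ 121.39°.

≈ 57°N, 121°E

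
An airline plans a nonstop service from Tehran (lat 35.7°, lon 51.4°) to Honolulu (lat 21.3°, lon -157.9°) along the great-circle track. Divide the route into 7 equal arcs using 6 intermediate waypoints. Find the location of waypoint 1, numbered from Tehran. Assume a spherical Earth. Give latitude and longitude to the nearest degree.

≈ lat 49°, lon 64°

From cos δ = sin φ₁ sin φ₂ + cos φ₁ cos φ₂ cos Δλ, the central angle is δ ≈ 2.035 rad (116.6°).
Interpolate at f = 1/7 with slerp weights a = sin((1−f)δ)/sin δ ≈ 1.102, b = sin(fδ)/sin δ ≈ 0.321.
p = a·p₁ + b·p₂ ≈ (0.281, 0.587, 0.759); φ = arcsin(p_z) ≈ 49.40°, λ = atan2(p_y, p_x) ≈ 64.38°.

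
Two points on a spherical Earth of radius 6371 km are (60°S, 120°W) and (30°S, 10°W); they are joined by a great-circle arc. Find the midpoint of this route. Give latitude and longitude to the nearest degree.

The haversine formula gives a central angle δ ≈ 1.282 rad (73.4°) between the endpoints.
Interpolate at f = 1/2 with slerp weights a = sin((1−f)δ)/sin δ ≈ 0.624, b = sin(fδ)/sin δ ≈ 0.624.
p = a·p₁ + b·p₂ ≈ (0.376, -0.364, -0.852); φ = arcsin(p_z) ≈ -58.44°, λ = atan2(p_y, p_x) ≈ -44.06°.

≈ (58°S, 44°W)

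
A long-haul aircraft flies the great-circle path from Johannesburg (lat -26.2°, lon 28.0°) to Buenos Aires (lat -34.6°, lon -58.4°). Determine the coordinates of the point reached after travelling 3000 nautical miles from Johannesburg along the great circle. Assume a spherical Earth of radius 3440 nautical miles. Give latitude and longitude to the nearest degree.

≈ lat -39°, lon -30°

Write both endpoints as unit vectors p₁, p₂ with components (cos φ cos λ, cos φ sin λ, sin φ).
The central angle between the endpoints is δ = arccos(p₁·p₂) ≈ 1.269 rad (72.7°). The total great-circle distance is δ·R ≈ 1.269 × 3440 ≈ 4366 nmi, so the target fraction is f = 3000/4366 ≈ 0.687.
Interpolate at f ≈ 0.687 with slerp weights a = sin((1−f)δ)/sin δ ≈ 0.405, b = sin(fδ)/sin δ ≈ 0.802.
p = a·p₁ + b·p₂ ≈ (0.667, -0.392, -0.634); φ = arcsin(p_z) ≈ -39.36°, λ = atan2(p_y, p_x) ≈ -30.43°.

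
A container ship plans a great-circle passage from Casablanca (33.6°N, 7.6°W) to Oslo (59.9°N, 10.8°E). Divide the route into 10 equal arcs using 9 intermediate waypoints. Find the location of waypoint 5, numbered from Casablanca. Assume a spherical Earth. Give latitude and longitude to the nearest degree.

The haversine formula gives a central angle δ ≈ 0.505 rad (28.9°) between the endpoints.
Interpolate at f = 5/10 with slerp weights a = sin((1−f)δ)/sin δ ≈ 0.516, b = sin(fδ)/sin δ ≈ 0.516.
p = a·p₁ + b·p₂ ≈ (0.681, -0.008, 0.733); φ = arcsin(p_z) ≈ 47.10°, λ = atan2(p_y, p_x) ≈ -0.70°.

≈ (47°N, 1°W)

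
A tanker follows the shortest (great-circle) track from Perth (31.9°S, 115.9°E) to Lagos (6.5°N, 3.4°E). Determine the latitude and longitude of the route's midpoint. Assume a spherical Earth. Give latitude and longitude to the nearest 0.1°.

≈ (21.9°S, 53.0°E)

Write both endpoints as unit vectors p₁, p₂ with components (cos φ cos λ, cos φ sin λ, sin φ).
The central angle between the endpoints is δ = arccos(p₁·p₂) ≈ 1.963 rad (112.5°).
Interpolate at f = 1/2 with slerp weights a = sin((1−f)δ)/sin δ ≈ 0.900, b = sin(fδ)/sin δ ≈ 0.900.
p = a·p₁ + b·p₂ ≈ (0.559, 0.740, -0.374); φ = arcsin(p_z) ≈ -21.94°, λ = atan2(p_y, p_x) ≈ 52.95°.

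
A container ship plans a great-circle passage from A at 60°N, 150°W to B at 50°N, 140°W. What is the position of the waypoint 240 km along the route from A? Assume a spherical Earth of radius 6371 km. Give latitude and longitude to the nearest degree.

≈ 58°N, 148°W

The haversine formula gives a central angle δ ≈ 0.201 rad (11.5°) between the endpoints. The total great-circle distance is δ·R ≈ 0.201 × 6371 ≈ 1279 km, so the target fraction is f = 240/1279 ≈ 0.188.
Interpolate at f ≈ 0.188 with slerp weights a = sin((1−f)δ)/sin δ ≈ 0.814, b = sin(fδ)/sin δ ≈ 0.189.
p = a·p₁ + b·p₂ ≈ (-0.446, -0.282, 0.850); φ = arcsin(p_z) ≈ 58.19°, λ = atan2(p_y, p_x) ≈ -147.71°.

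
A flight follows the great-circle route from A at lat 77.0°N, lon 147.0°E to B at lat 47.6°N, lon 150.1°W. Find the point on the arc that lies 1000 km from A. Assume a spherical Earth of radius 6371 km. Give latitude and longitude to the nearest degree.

Convert each endpoint to a unit vector on the sphere (x = cos φ cos λ, y = cos φ sin λ, z = sin φ).
The central angle between the endpoints is δ = arccos(p₁·p₂) ≈ 0.662 rad (37.9°). The total great-circle distance is δ·R ≈ 0.662 × 6371 ≈ 4219 km, so the target fraction is f = 1000/4219 ≈ 0.237.
Interpolate at f ≈ 0.237 with slerp weights a = sin((1−f)δ)/sin δ ≈ 0.787, b = sin(fδ)/sin δ ≈ 0.254.
p = a·p₁ + b·p₂ ≈ (-0.297, 0.011, 0.955); φ = arcsin(p_z) ≈ 72.70°, λ = atan2(p_y, p_x) ≈ 177.88°.

≈ lat 73°N, lon 178°E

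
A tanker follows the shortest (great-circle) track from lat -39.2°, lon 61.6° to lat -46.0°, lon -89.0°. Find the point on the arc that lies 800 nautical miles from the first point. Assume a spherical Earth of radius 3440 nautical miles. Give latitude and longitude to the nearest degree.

From cos δ = sin φ₁ sin φ₂ + cos φ₁ cos φ₂ cos Δλ, the central angle is δ ≈ 1.585 rad (90.8°). The total great-circle distance is δ·R ≈ 1.585 × 3440 ≈ 5453 nmi, so the target fraction is f = 800/5453 ≈ 0.147.
Interpolate at f ≈ 0.147 with slerp weights a = sin((1−f)δ)/sin δ ≈ 0.976, b = sin(fδ)/sin δ ≈ 0.230.
p = a·p₁ + b·p₂ ≈ (0.363, 0.505, -0.783); φ = arcsin(p_z) ≈ -51.53°, λ = atan2(p_y, p_x) ≈ 54.34°.

≈ lat -52°, lon 54°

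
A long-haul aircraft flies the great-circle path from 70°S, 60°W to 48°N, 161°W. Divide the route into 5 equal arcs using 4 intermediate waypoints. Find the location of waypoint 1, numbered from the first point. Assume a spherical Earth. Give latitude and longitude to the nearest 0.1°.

≈ 53.2°S, 109.3°W

The haversine formula gives a central angle δ ≈ 2.407 rad (137.9°) between the endpoints.
Interpolate at f = 1/5 with slerp weights a = sin((1−f)δ)/sin δ ≈ 1.399, b = sin(fδ)/sin δ ≈ 0.691.
p = a·p₁ + b·p₂ ≈ (-0.198, -0.565, -0.801); φ = arcsin(p_z) ≈ -53.25°, λ = atan2(p_y, p_x) ≈ -109.30°.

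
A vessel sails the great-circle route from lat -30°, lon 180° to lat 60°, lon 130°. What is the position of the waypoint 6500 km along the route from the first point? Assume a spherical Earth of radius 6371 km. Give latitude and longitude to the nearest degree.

From cos δ = sin φ₁ sin φ₂ + cos φ₁ cos φ₂ cos Δλ, the central angle is δ ≈ 1.726 rad (98.9°). The total great-circle distance is δ·R ≈ 1.726 × 6371 ≈ 10997 km, so the target fraction is f = 6500/10997 ≈ 0.591.
Interpolate at f ≈ 0.591 with slerp weights a = sin((1−f)δ)/sin δ ≈ 0.657, b = sin(fδ)/sin δ ≈ 0.863.
p = a·p₁ + b·p₂ ≈ (-0.846, 0.330, 0.419); φ = arcsin(p_z) ≈ 24.76°, λ = atan2(p_y, p_x) ≈ 158.66°.

≈ lat 25°, lon 159°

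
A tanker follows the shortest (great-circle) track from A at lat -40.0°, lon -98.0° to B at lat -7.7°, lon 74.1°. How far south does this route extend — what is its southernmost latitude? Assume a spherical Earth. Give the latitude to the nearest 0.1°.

≈ -82.0°

The great circle lies in the plane with unit normal n̂ = (p₁ × p₂)/|p₁ × p₂|.
Here n̂_z ≈ +0.140; the vertex latitude is φ_max = arccos|n̂_z| ≈ 82.0°.
Check via Clairaut: cos φ_max = |cos φ₁| · sin C = cos(40.0°)·sin(169.5°) ≈ 0.140, again giving ≈ 82.0°.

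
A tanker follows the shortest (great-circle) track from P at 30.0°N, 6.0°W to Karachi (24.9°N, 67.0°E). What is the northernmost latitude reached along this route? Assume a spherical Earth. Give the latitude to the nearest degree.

The great circle lies in the plane with unit normal n̂ = (p₁ × p₂)/|p₁ × p₂|.
Here n̂_z ≈ +0.837; the vertex latitude is φ_max = arccos|n̂_z| ≈ 33.2°.

≈ 33°N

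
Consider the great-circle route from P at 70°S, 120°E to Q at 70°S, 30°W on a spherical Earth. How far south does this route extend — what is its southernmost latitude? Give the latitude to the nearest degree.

The great circle lies in the plane with unit normal n̂ = (p₁ × p₂)/|p₁ × p₂|.
Here n̂_z ≈ -0.094; the vertex latitude is φ_max = arccos|n̂_z| ≈ 84.6°.
Check via Clairaut: cos φ_max = |cos φ₁| · sin C = cos(70.0°)·sin(164.1°) ≈ 0.094, again giving ≈ 84.6°.

≈ 85°S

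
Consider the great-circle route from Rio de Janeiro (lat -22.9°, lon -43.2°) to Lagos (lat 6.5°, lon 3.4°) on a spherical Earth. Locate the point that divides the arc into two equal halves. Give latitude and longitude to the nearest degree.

Convert each endpoint to a unit vector on the sphere (x = cos φ cos λ, y = cos φ sin λ, z = sin φ).
The central angle between the endpoints is δ = arccos(p₁·p₂) ≈ 0.946 rad (54.2°).
Interpolate at f = 1/2 with slerp weights a = sin((1−f)δ)/sin δ ≈ 0.562, b = sin(fδ)/sin δ ≈ 0.562.
p = a·p₁ + b·p₂ ≈ (0.934, -0.321, -0.155); φ = arcsin(p_z) ≈ -8.92°, λ = atan2(p_y, p_x) ≈ -18.97°.

≈ lat -9°, lon -19°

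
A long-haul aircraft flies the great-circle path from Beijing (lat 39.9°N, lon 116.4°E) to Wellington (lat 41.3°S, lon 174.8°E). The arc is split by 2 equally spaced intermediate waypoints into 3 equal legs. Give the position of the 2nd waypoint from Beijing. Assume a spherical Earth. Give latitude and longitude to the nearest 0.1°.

≈ lat 14.8°S, lon 153.5°E

Convert each endpoint to a unit vector on the sphere (x = cos φ cos λ, y = cos φ sin λ, z = sin φ).
The central angle between the endpoints is δ = arccos(p₁·p₂) ≈ 1.692 rad (97.0°).
Interpolate at f = 2/3 with slerp weights a = sin((1−f)δ)/sin δ ≈ 0.539, b = sin(fδ)/sin δ ≈ 0.910.
p = a·p₁ + b·p₂ ≈ (-0.865, 0.432, -0.255); φ = arcsin(p_z) ≈ -14.79°, λ = atan2(p_y, p_x) ≈ 153.45°.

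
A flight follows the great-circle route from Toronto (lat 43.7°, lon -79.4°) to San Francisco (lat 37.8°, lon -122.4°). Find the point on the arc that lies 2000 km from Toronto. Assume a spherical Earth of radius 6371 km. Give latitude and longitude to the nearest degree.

Convert each endpoint to a unit vector on the sphere (x = cos φ cos λ, y = cos φ sin λ, z = sin φ).
The central angle between the endpoints is δ = arccos(p₁·p₂) ≈ 0.571 rad (32.7°). The total great-circle distance is δ·R ≈ 0.571 × 6371 ≈ 3639 km, so the target fraction is f = 2000/3639 ≈ 0.550.
Interpolate at f ≈ 0.550 with slerp weights a = sin((1−f)δ)/sin δ ≈ 0.471, b = sin(fδ)/sin δ ≈ 0.571.
p = a·p₁ + b·p₂ ≈ (-0.179, -0.716, 0.675); φ = arcsin(p_z) ≈ 42.47°, λ = atan2(p_y, p_x) ≈ -104.06°.

≈ lat 42°, lon -104°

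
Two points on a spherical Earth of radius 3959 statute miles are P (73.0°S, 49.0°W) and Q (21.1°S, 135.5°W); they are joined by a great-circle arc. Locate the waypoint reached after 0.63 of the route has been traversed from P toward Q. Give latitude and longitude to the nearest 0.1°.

Write both endpoints as unit vectors p₁, p₂ with components (cos φ cos λ, cos φ sin λ, sin φ).
The central angle between the endpoints is δ = arccos(p₁·p₂) ≈ 1.202 rad (68.8°).
Interpolate at f = 0.63 with slerp weights a = sin((1−f)δ)/sin δ ≈ 0.461, b = sin(fδ)/sin δ ≈ 0.736.
p = a·p₁ + b·p₂ ≈ (-0.402, -0.583, -0.706); φ = arcsin(p_z) ≈ -44.92°, λ = atan2(p_y, p_x) ≈ -124.54°.

≈ (44.9°S, 124.5°W)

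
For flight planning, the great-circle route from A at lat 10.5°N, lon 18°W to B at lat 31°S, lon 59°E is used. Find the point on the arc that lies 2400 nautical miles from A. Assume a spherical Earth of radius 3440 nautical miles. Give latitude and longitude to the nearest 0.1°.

The haversine formula gives a central angle δ ≈ 1.475 rad (84.5°) between the endpoints. The total great-circle distance is δ·R ≈ 1.475 × 3440 ≈ 5074 nmi, so the target fraction is f = 2400/5074 ≈ 0.473.
Interpolate at f ≈ 0.473 with slerp weights a = sin((1−f)δ)/sin δ ≈ 0.705, b = sin(fδ)/sin δ ≈ 0.645.
p = a·p₁ + b·p₂ ≈ (0.944, 0.260, -0.204); φ = arcsin(p_z) ≈ -11.77°, λ = atan2(p_y, p_x) ≈ 15.41°.

≈ lat 11.8°S, lon 15.4°E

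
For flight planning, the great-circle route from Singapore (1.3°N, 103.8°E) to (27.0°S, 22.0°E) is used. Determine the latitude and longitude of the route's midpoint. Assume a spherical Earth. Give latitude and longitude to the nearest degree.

Write both endpoints as unit vectors p₁, p₂ with components (cos φ cos λ, cos φ sin λ, sin φ).
The central angle between the endpoints is δ = arccos(p₁·p₂) ≈ 1.454 rad (83.3°).
Interpolate at f = 1/2 with slerp weights a = sin((1−f)δ)/sin δ ≈ 0.669, b = sin(fδ)/sin δ ≈ 0.669.
p = a·p₁ + b·p₂ ≈ (0.393, 0.873, -0.289); φ = arcsin(p_z) ≈ -16.77°, λ = atan2(p_y, p_x) ≈ 65.75°.

≈ (17°S, 66°E)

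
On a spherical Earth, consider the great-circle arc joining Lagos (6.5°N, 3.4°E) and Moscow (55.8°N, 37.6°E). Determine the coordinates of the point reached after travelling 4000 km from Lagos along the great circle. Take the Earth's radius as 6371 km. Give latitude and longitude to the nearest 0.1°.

≈ 39.2°N, 20.1°E

Write both endpoints as unit vectors p₁, p₂ with components (cos φ cos λ, cos φ sin λ, sin φ).
The central angle between the endpoints is δ = arccos(p₁·p₂) ≈ 0.982 rad (56.3°). The total great-circle distance is δ·R ≈ 0.982 × 6371 ≈ 6255 km, so the target fraction is f = 4000/6255 ≈ 0.639.
Interpolate at f ≈ 0.639 with slerp weights a = sin((1−f)δ)/sin δ ≈ 0.417, b = sin(fδ)/sin δ ≈ 0.706.
p = a·p₁ + b·p₂ ≈ (0.728, 0.267, 0.631); φ = arcsin(p_z) ≈ 39.16°, λ = atan2(p_y, p_x) ≈ 20.13°.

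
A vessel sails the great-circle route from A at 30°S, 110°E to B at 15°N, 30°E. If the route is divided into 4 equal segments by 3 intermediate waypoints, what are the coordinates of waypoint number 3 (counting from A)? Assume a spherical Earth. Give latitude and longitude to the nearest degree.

From cos δ = sin φ₁ sin φ₂ + cos φ₁ cos φ₂ cos Δλ, the central angle is δ ≈ 1.555 rad (89.1°).
Interpolate at f = 3/4 with slerp weights a = sin((1−f)δ)/sin δ ≈ 0.379, b = sin(fδ)/sin δ ≈ 0.919.
p = a·p₁ + b·p₂ ≈ (0.657, 0.753, 0.048); φ = arcsin(p_z) ≈ 2.78°, λ = atan2(p_y, p_x) ≈ 48.89°.

≈ 3°N, 49°E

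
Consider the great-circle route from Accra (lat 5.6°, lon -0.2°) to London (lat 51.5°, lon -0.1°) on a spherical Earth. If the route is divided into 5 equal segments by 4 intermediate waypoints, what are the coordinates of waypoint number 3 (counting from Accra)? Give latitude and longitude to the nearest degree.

Convert each endpoint to a unit vector on the sphere (x = cos φ cos λ, y = cos φ sin λ, z = sin φ).
The central angle between the endpoints is δ = arccos(p₁·p₂) ≈ 0.801 rad (45.9°).
Interpolate at f = 3/5 with slerp weights a = sin((1−f)δ)/sin δ ≈ 0.439, b = sin(fδ)/sin δ ≈ 0.644.
p = a·p₁ + b·p₂ ≈ (0.837, -0.002, 0.547); φ = arcsin(p_z) ≈ 33.14°, λ = atan2(p_y, p_x) ≈ -0.15°.

≈ lat 33°, lon 0°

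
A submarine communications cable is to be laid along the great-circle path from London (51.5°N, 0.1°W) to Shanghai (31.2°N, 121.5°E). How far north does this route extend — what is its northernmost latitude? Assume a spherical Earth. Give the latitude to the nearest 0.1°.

≈ 62.8°N

The great circle lies in the plane with unit normal n̂ = (p₁ × p₂)/|p₁ × p₂|.
Here n̂_z ≈ +0.457; the vertex latitude is φ_max = arccos|n̂_z| ≈ 62.8°.
Check via Clairaut: cos φ_max = |cos φ₁| · sin C = cos(51.5°)·sin(47.3°) ≈ 0.457, again giving ≈ 62.8°.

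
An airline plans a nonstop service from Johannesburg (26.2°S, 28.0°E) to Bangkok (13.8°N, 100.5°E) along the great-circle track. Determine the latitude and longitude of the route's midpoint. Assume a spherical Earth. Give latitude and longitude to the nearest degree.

≈ (8°S, 66°E)

Write both endpoints as unit vectors p₁, p₂ with components (cos φ cos λ, cos φ sin λ, sin φ).
The central angle between the endpoints is δ = arccos(p₁·p₂) ≈ 1.413 rad (81.0°).
Interpolate at f = 1/2 with slerp weights a = sin((1−f)δ)/sin δ ≈ 0.657, b = sin(fδ)/sin δ ≈ 0.657.
p = a·p₁ + b·p₂ ≈ (0.405, 0.905, -0.133); φ = arcsin(p_z) ≈ -7.67°, λ = atan2(p_y, p_x) ≈ 65.91°.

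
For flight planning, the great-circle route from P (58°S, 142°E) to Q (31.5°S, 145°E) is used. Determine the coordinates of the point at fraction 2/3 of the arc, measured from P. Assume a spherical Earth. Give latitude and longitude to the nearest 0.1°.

Convert each endpoint to a unit vector on the sphere (x = cos φ cos λ, y = cos φ sin λ, z = sin φ).
The central angle between the endpoints is δ = arccos(p₁·p₂) ≈ 0.464 rad (26.6°).
Interpolate at f = 2/3 with slerp weights a = sin((1−f)δ)/sin δ ≈ 0.344, b = sin(fδ)/sin δ ≈ 0.680.
p = a·p₁ + b·p₂ ≈ (-0.619, 0.445, -0.647); φ = arcsin(p_z) ≈ -40.34°, λ = atan2(p_y, p_x) ≈ 144.28°.

≈ (40.3°S, 144.3°E)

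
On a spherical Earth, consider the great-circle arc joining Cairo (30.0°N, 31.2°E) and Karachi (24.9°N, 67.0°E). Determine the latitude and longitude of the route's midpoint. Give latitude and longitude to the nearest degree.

Convert each endpoint to a unit vector on the sphere (x = cos φ cos λ, y = cos φ sin λ, z = sin φ).
The central angle between the endpoints is δ = arccos(p₁·p₂) ≈ 0.559 rad (32.0°).
Interpolate at f = 1/2 with slerp weights a = sin((1−f)δ)/sin δ ≈ 0.520, b = sin(fδ)/sin δ ≈ 0.520.
p = a·p₁ + b·p₂ ≈ (0.570, 0.668, 0.479); φ = arcsin(p_z) ≈ 28.63°, λ = atan2(p_y, p_x) ≈ 49.53°.

≈ (29°N, 50°E)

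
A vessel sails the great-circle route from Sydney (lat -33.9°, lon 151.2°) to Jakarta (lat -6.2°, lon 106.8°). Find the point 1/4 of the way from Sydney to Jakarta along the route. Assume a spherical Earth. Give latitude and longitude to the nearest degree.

From cos δ = sin φ₁ sin φ₂ + cos φ₁ cos φ₂ cos Δλ, the central angle is δ ≈ 0.863 rad (49.5°).
Interpolate at f = 1/4 with slerp weights a = sin((1−f)δ)/sin δ ≈ 0.794, b = sin(fδ)/sin δ ≈ 0.282.
p = a·p₁ + b·p₂ ≈ (-0.658, 0.586, -0.473); φ = arcsin(p_z) ≈ -28.24°, λ = atan2(p_y, p_x) ≈ 138.34°.

≈ lat -28°, lon 138°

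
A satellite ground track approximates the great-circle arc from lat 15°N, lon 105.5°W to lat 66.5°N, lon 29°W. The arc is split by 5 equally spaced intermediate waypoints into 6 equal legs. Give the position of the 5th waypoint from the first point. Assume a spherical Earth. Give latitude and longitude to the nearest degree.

Write both endpoints as unit vectors p₁, p₂ with components (cos φ cos λ, cos φ sin λ, sin φ).
The central angle between the endpoints is δ = arccos(p₁·p₂) ≈ 1.237 rad (70.9°).
Interpolate at f = 5/6 with slerp weights a = sin((1−f)δ)/sin δ ≈ 0.217, b = sin(fδ)/sin δ ≈ 0.908.
p = a·p₁ + b·p₂ ≈ (0.261, -0.377, 0.889); φ = arcsin(p_z) ≈ 62.71°, λ = atan2(p_y, p_x) ≈ -55.35°.

≈ lat 63°N, lon 55°W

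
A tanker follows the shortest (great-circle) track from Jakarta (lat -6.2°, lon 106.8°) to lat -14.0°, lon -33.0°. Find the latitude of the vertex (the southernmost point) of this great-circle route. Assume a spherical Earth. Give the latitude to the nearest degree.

≈ -28°

The great circle lies in the plane with unit normal n̂ = (p₁ × p₂)/|p₁ × p₂|.
Here n̂_z ≈ -0.885; the vertex latitude is φ_max = arccos|n̂_z| ≈ 27.8°.
Check via Clairaut: cos φ_max = |cos φ₁| · sin C = cos(6.2°)·sin(117.1°) ≈ 0.885, again giving ≈ 27.8°.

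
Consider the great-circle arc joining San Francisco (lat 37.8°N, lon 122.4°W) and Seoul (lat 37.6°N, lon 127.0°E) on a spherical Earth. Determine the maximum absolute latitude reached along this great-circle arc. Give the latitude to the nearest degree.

The great circle lies in the plane with unit normal n̂ = (p₁ × p₂)/|p₁ × p₂|.
Here n̂_z ≈ -0.593; the vertex latitude is φ_max = arccos|n̂_z| ≈ 53.6°.

≈ 54°N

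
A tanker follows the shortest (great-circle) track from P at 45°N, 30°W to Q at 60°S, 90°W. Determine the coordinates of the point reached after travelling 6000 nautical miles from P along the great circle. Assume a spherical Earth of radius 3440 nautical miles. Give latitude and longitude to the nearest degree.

≈ 47°S, 74°W

Write both endpoints as unit vectors p₁, p₂ with components (cos φ cos λ, cos φ sin λ, sin φ).
The central angle between the endpoints is δ = arccos(p₁·p₂) ≈ 2.021 rad (115.8°). The total great-circle distance is δ·R ≈ 2.021 × 3440 ≈ 6954 nmi, so the target fraction is f = 6000/6954 ≈ 0.863.
Interpolate at f ≈ 0.863 with slerp weights a = sin((1−f)δ)/sin δ ≈ 0.304, b = sin(fδ)/sin δ ≈ 1.094.
p = a·p₁ + b·p₂ ≈ (0.186, -0.655, -0.733); φ = arcsin(p_z) ≈ -47.11°, λ = atan2(p_y, p_x) ≈ -74.12°.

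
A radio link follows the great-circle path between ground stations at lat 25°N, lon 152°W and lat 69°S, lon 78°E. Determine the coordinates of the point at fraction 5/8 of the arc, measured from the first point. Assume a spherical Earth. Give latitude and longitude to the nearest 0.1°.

Write both endpoints as unit vectors p₁, p₂ with components (cos φ cos λ, cos φ sin λ, sin φ).
The central angle between the endpoints is δ = arccos(p₁·p₂) ≈ 2.218 rad (127.1°).
Interpolate at f = 5/8 with slerp weights a = sin((1−f)δ)/sin δ ≈ 0.927, b = sin(fδ)/sin δ ≈ 1.233.
p = a·p₁ + b·p₂ ≈ (-0.650, 0.038, -0.759); φ = arcsin(p_z) ≈ -49.38°, λ = atan2(p_y, p_x) ≈ 176.68°.

≈ lat 49.4°S, lon 176.7°E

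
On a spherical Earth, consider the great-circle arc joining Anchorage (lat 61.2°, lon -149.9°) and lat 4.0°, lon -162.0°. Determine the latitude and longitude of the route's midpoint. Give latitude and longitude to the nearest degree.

≈ lat 33°, lon -158°

Write both endpoints as unit vectors p₁, p₂ with components (cos φ cos λ, cos φ sin λ, sin φ).
The central angle between the endpoints is δ = arccos(p₁·p₂) ≈ 1.011 rad (57.9°).
Interpolate at f = 1/2 with slerp weights a = sin((1−f)δ)/sin δ ≈ 0.571, b = sin(fδ)/sin δ ≈ 0.571.
p = a·p₁ + b·p₂ ≈ (-0.780, -0.314, 0.541); φ = arcsin(p_z) ≈ 32.73°, λ = atan2(p_y, p_x) ≈ -158.07°.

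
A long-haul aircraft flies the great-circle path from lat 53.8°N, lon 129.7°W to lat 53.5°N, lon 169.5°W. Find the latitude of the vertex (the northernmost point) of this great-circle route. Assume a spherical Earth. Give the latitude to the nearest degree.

The great circle lies in the plane with unit normal n̂ = (p₁ × p₂)/|p₁ × p₂|.
Here n̂_z ≈ -0.569; the vertex latitude is φ_max = arccos|n̂_z| ≈ 55.3°.
Check via Clairaut: cos φ_max = |cos φ₁| · sin C = cos(53.8°)·sin(74.4°) ≈ 0.569, again giving ≈ 55.3°.

≈ 55°N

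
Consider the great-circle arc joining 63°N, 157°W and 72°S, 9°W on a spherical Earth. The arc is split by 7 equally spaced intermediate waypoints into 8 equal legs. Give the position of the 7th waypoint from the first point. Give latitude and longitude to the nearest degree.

Write both endpoints as unit vectors p₁, p₂ with components (cos φ cos λ, cos φ sin λ, sin φ).
The central angle between the endpoints is δ = arccos(p₁·p₂) ≈ 2.882 rad (165.1°).
Interpolate at f = 7/8 with slerp weights a = sin((1−f)δ)/sin δ ≈ 1.371, b = sin(fδ)/sin δ ≈ 2.260.
p = a·p₁ + b·p₂ ≈ (0.117, -0.352, -0.928); φ = arcsin(p_z) ≈ -68.20°, λ = atan2(p_y, p_x) ≈ -71.62°.

≈ 68°S, 72°W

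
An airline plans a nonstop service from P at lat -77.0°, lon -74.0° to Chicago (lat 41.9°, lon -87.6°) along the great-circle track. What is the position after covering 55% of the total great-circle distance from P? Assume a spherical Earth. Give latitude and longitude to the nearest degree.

≈ lat -12°, lon -85°

Convert each endpoint to a unit vector on the sphere (x = cos φ cos λ, y = cos φ sin λ, z = sin φ).
The central angle between the endpoints is δ = arccos(p₁·p₂) ≈ 2.081 rad (119.2°).
Interpolate at f = 0.55 with slerp weights a = sin((1−f)δ)/sin δ ≈ 0.923, b = sin(fδ)/sin δ ≈ 1.043.
p = a·p₁ + b·p₂ ≈ (0.090, -0.975, -0.202); φ = arcsin(p_z) ≈ -11.68°, λ = atan2(p_y, p_x) ≈ -84.74°.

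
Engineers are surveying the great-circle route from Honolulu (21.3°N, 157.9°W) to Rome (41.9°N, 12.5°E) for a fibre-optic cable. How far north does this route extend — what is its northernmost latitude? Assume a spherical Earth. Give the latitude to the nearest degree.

≈ 83°N

The great circle lies in the plane with unit normal n̂ = (p₁ × p₂)/|p₁ × p₂|.
Here n̂_z ≈ +0.129; the vertex latitude is φ_max = arccos|n̂_z| ≈ 82.6°.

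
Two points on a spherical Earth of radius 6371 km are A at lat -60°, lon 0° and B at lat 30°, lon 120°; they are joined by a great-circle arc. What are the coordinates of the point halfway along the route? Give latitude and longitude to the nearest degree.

≈ lat -26°, lon 85°

Write both endpoints as unit vectors p₁, p₂ with components (cos φ cos λ, cos φ sin λ, sin φ).
The central angle between the endpoints is δ = arccos(p₁·p₂) ≈ 2.278 rad (130.5°).
Interpolate at f = 1/2 with slerp weights a = sin((1−f)δ)/sin δ ≈ 1.194, b = sin(fδ)/sin δ ≈ 1.194.
p = a·p₁ + b·p₂ ≈ (0.080, 0.896, -0.437); φ = arcsin(p_z) ≈ -25.92°, λ = atan2(p_y, p_x) ≈ 84.90°.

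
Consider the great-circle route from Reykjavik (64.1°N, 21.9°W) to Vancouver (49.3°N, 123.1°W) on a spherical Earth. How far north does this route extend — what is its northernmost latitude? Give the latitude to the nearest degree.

The great circle lies in the plane with unit normal n̂ = (p₁ × p₂)/|p₁ × p₂|.
Here n̂_z ≈ -0.359; the vertex latitude is φ_max = arccos|n̂_z| ≈ 69.0°.

≈ 69°N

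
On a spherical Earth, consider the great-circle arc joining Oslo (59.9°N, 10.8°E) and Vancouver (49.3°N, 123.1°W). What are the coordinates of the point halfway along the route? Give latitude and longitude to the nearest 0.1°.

Write both endpoints as unit vectors p₁, p₂ with components (cos φ cos λ, cos φ sin λ, sin φ).
The central angle between the endpoints is δ = arccos(p₁·p₂) ≈ 1.127 rad (64.6°).
Interpolate at f = 1/2 with slerp weights a = sin((1−f)δ)/sin δ ≈ 0.591, b = sin(fδ)/sin δ ≈ 0.591.
p = a·p₁ + b·p₂ ≈ (0.081, -0.268, 0.960); φ = arcsin(p_z) ≈ 73.77°, λ = atan2(p_y, p_x) ≈ -73.20°.

≈ 73.8°N, 73.2°W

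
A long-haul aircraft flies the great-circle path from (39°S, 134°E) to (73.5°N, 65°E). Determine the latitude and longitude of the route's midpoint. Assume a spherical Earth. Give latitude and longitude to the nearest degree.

Convert each endpoint to a unit vector on the sphere (x = cos φ cos λ, y = cos φ sin λ, z = sin φ).
The central angle between the endpoints is δ = arccos(p₁·p₂) ≈ 2.123 rad (121.6°).
Interpolate at f = 1/2 with slerp weights a = sin((1−f)δ)/sin δ ≈ 1.025, b = sin(fδ)/sin δ ≈ 1.025.
p = a·p₁ + b·p₂ ≈ (-0.430, 0.837, 0.338); φ = arcsin(p_z) ≈ 19.74°, λ = atan2(p_y, p_x) ≈ 117.21°.

≈ (20°N, 117°E)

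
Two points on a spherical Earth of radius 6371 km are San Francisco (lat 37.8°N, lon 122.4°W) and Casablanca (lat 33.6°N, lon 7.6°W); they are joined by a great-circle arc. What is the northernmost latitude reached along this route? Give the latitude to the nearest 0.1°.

The great circle lies in the plane with unit normal n̂ = (p₁ × p₂)/|p₁ × p₂|.
Here n̂_z ≈ +0.599; the vertex latitude is φ_max = arccos|n̂_z| ≈ 53.2°.
Check via Clairaut: cos φ_max = |cos φ₁| · sin C = cos(37.8°)·sin(49.3°) ≈ 0.599, again giving ≈ 53.2°.

≈ 53.2°N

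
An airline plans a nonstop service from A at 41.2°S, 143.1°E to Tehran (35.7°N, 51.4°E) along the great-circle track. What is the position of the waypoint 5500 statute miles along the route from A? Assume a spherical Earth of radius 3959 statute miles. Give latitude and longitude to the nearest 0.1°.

Convert each endpoint to a unit vector on the sphere (x = cos φ cos λ, y = cos φ sin λ, z = sin φ).
The central angle between the endpoints is δ = arccos(p₁·p₂) ≈ 1.985 rad (113.7°). The total great-circle distance is δ·R ≈ 1.985 × 3959 ≈ 7859 mi, so the target fraction is f = 5500/7859 ≈ 0.700.
Interpolate at f ≈ 0.700 with slerp weights a = sin((1−f)δ)/sin δ ≈ 0.613, b = sin(fδ)/sin δ ≈ 1.074.
p = a·p₁ + b·p₂ ≈ (0.176, 0.959, 0.223); φ = arcsin(p_z) ≈ 12.90°, λ = atan2(p_y, p_x) ≈ 79.63°.

≈ 12.9°N, 79.6°E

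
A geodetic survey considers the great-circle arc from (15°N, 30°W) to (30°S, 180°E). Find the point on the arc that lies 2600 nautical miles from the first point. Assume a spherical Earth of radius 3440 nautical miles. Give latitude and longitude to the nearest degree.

Convert each endpoint to a unit vector on the sphere (x = cos φ cos λ, y = cos φ sin λ, z = sin φ).
The central angle between the endpoints is δ = arccos(p₁·p₂) ≈ 2.594 rad (148.6°). The total great-circle distance is δ·R ≈ 2.594 × 3440 ≈ 8924 nmi, so the target fraction is f = 2600/8924 ≈ 0.291.
Interpolate at f ≈ 0.291 with slerp weights a = sin((1−f)δ)/sin δ ≈ 1.853, b = sin(fδ)/sin δ ≈ 1.318.
p = a·p₁ + b·p₂ ≈ (0.409, -0.895, -0.179); φ = arcsin(p_z) ≈ -10.33°, λ = atan2(p_y, p_x) ≈ -65.45°.

≈ (10°S, 65°W)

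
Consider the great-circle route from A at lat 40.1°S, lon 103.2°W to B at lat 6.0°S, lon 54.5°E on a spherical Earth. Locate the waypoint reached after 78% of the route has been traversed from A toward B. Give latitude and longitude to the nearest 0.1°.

≈ lat 32.1°S, lon 42.3°E

Convert each endpoint to a unit vector on the sphere (x = cos φ cos λ, y = cos φ sin λ, z = sin φ).
The central angle between the endpoints is δ = arccos(p₁·p₂) ≈ 2.261 rad (129.5°).
Interpolate at f = 0.78 with slerp weights a = sin((1−f)δ)/sin δ ≈ 0.619, b = sin(fδ)/sin δ ≈ 1.273.
p = a·p₁ + b·p₂ ≈ (0.627, 0.570, -0.531); φ = arcsin(p_z) ≈ -32.11°, λ = atan2(p_y, p_x) ≈ 42.26°.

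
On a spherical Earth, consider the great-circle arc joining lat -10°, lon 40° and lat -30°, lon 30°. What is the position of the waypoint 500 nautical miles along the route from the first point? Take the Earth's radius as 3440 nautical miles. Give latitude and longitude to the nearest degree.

≈ lat -18°, lon 37°

Convert each endpoint to a unit vector on the sphere (x = cos φ cos λ, y = cos φ sin λ, z = sin φ).
The central angle between the endpoints is δ = arccos(p₁·p₂) ≈ 0.385 rad (22.1°). The total great-circle distance is δ·R ≈ 0.385 × 3440 ≈ 1325 nmi, so the target fraction is f = 500/1325 ≈ 0.377.
Interpolate at f ≈ 0.377 with slerp weights a = sin((1−f)δ)/sin δ ≈ 0.632, b = sin(fδ)/sin δ ≈ 0.385.
p = a·p₁ + b·p₂ ≈ (0.766, 0.567, -0.303); φ = arcsin(p_z) ≈ -17.61°, λ = atan2(p_y, p_x) ≈ 36.51°.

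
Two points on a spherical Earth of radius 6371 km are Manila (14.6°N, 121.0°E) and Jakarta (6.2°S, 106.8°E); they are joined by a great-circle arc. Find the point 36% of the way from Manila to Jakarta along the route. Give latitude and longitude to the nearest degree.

Convert each endpoint to a unit vector on the sphere (x = cos φ cos λ, y = cos φ sin λ, z = sin φ).
The central angle between the endpoints is δ = arccos(p₁·p₂) ≈ 0.438 rad (25.1°).
Interpolate at f = 0.36 with slerp weights a = sin((1−f)δ)/sin δ ≈ 0.652, b = sin(fδ)/sin δ ≈ 0.370.
p = a·p₁ + b·p₂ ≈ (-0.432, 0.893, 0.124); φ = arcsin(p_z) ≈ 7.15°, λ = atan2(p_y, p_x) ≈ 115.78°.

≈ 7°N, 116°E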